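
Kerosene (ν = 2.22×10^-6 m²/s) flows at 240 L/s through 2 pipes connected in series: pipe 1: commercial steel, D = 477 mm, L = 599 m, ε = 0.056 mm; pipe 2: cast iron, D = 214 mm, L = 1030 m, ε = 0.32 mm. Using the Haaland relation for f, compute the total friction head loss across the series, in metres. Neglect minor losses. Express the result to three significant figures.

Pipe 1: V = 1.343 m/s, Re = 2.89×10^5, ε/D = 1.17×10^-4, f = 0.01546, h_1 = f(L/D)V²/2g = 1.785 m
Pipe 2: V = 6.673 m/s, Re = 6.43×10^5, ε/D = 0.00150, f = 0.02206, h_2 = f(L/D)V²/2g = 241.0 m
Series → Q common, losses add: H = Σh = 242.7 m

H ≈ 243 m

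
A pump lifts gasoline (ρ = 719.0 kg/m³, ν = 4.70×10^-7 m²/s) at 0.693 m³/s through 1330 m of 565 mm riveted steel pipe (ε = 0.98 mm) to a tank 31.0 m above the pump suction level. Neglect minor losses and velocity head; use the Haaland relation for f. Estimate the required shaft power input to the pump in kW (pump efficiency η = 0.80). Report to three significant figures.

V = 4Q/(πD²) = 2.764 m/s; Re = 3.32×10^6; ε/D = 0.00173; f = 0.02266
h_f = f(L/D)V²/2g = 20.77 m
Total head H = z + h_f = 31.0 + 20.77 = 51.77 m
P_hyd = ρgQH = 719.0·9.81·0.693·51.77 = 253.0 kW
P_shaft = P_hyd/η = 253.0/0.80 = 316.3 kW

P_shaft ≈ 316 kW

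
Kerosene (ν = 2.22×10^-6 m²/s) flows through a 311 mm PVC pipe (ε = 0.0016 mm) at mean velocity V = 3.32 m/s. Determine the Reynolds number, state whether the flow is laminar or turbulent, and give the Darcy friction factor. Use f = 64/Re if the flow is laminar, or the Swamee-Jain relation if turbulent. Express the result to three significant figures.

Re ≈ 4.65×10^5; turbulent; f ≈ 0.0133

Re = VD/ν = 3.320·0.311/2.22×10^-6 = 4.65×10^5
Re > 4000 → turbulent; ε/D = 5.14×10^-6
Swamee-Jain: f = 0.01334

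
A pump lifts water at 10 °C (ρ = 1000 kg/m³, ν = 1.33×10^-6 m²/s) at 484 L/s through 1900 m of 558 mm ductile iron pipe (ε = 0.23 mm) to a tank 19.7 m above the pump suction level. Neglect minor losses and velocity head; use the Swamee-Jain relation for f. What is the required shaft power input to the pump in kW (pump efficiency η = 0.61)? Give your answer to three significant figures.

V = 4Q/(πD²) = 1.979 m/s; Re = 8.30×10^5; ε/D = 4.12×10^-4; f = 0.01679
h_f = f(L/D)V²/2g = 11.41 m
Total head H = z + h_f = 19.7 + 11.41 = 31.11 m
P_hyd = ρgQH = 1000·9.81·0.484·31.11 = 147.7 kW
P_shaft = P_hyd/η = 147.7/0.61 = 242.2 kW

P_shaft ≈ 242 kW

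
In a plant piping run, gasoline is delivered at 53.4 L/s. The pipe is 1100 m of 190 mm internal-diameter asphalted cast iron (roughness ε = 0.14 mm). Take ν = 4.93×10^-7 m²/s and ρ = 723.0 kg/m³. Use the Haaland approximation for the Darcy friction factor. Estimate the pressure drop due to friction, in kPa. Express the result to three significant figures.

V = 4Q/(πD²) = 4·0.0534/(π·0.190²) = 1.883 m/s
Re = VD/ν = 1.883·0.190/4.93×10^-7 = 7.26×10^5 → turbulent
ε/D = 0.14/190 = 7.37×10^-4
Haaland: f = 0.01874
h_f = f(L/D)V²/(2g) = 0.01874·(1100/0.190)·1.883²/(2·9.81) = 19.62 m
Δp = ρg·h_f = 723.0·9.81·19.62 = 139.1 kPa

Δp ≈ 139 kPa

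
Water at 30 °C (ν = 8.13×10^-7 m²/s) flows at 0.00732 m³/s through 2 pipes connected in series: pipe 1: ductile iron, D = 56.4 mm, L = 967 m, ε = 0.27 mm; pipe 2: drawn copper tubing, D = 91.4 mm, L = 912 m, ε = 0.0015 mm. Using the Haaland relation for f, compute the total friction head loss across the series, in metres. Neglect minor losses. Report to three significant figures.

H ≈ 239 m

Pipe 1: V = 2.930 m/s, Re = 2.03×10^5, ε/D = 0.00479, f = 0.03047, h_1 = f(L/D)V²/2g = 228.6 m
Pipe 2: V = 1.116 m/s, Re = 1.25×10^5, ε/D = 1.64×10^-5, f = 0.01708, h_2 = f(L/D)V²/2g = 10.81 m
Series → Q common, losses add: H = Σh = 239.4 m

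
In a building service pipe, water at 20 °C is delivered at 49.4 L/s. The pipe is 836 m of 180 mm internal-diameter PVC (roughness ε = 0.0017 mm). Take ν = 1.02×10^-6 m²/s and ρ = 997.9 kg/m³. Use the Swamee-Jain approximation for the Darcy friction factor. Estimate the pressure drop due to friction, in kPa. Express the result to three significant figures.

V = 4Q/(πD²) = 4·0.0494/(π·0.180²) = 1.941 m/s
Re = VD/ν = 1.941·0.180/1.02×10^-6 = 3.43×10^5 → turbulent
ε/D = 0.0017/180 = 9.44×10^-6
Swamee-Jain: f = 0.01414
h_f = f(L/D)V²/(2g) = 0.01414·(836/0.180)·1.941²/(2·9.81) = 12.62 m
Δp = ρg·h_f = 997.9·9.81·12.62 = 123.5 kPa

Δp ≈ 124 kPa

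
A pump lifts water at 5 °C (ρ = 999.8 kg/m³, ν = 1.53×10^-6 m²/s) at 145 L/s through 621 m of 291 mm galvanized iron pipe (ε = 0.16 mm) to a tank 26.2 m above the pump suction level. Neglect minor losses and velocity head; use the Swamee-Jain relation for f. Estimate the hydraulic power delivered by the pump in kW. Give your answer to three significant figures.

V = 4Q/(πD²) = 2.180 m/s; Re = 4.15×10^5; ε/D = 5.50×10^-4; f = 0.01825
h_f = f(L/D)V²/2g = 9.436 m
Total head H = z + h_f = 26.2 + 9.436 = 35.64 m
P_hyd = ρgQH = 999.8·9.81·0.145·35.64 = 50.68 kW

P_hyd ≈ 50.7 kW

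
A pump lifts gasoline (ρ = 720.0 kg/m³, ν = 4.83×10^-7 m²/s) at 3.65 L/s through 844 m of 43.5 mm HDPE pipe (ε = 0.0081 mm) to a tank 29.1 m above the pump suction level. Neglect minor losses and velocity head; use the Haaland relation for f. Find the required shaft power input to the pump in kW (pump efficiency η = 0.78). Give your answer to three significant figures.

V = 4Q/(πD²) = 2.456 m/s; Re = 2.21×10^5; ε/D = 1.86×10^-4; f = 0.01656
h_f = f(L/D)V²/2g = 98.76 m
Total head H = z + h_f = 29.1 + 98.76 = 127.9 m
P_hyd = ρgQH = 720.0·9.81·0.00365·127.9 = 3.296 kW
P_shaft = P_hyd/η = 3.296/0.78 = 4.226 kW

P_shaft ≈ 4.23 kW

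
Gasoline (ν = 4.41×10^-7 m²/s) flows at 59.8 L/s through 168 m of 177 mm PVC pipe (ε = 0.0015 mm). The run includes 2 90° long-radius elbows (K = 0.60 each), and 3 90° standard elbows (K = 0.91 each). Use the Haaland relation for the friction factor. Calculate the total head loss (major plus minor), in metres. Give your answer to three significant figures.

V = 4Q/(πD²) = 2.430 m/s; V²/2g = 0.3010 m
Re = 9.75×10^5, ε/D = 8.47×10^-6 → f = 0.01178 (Haaland)
Major: h_f = f(L/D)·V²/2g = 0.01178·949.2·0.3010 = 3.367 m
Minor: ΣK = 3.93; h_m = ΣK·V²/2g = 1.183 m
Total H_L = 3.367 + 1.183 = 4.550 m

H_L ≈ 4.55 m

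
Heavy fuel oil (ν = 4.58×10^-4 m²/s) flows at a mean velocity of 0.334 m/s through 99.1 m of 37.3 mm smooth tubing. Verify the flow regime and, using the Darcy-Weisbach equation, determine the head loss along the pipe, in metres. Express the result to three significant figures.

h_f ≈ 35.5 m

Re = VD/ν = 0.334·0.03730/4.58×10^-4 = 27.2 → laminar (Re < 2300)
f = 64/Re = 2.353
h_f = f(L/D)V²/(2g) = 2.353·(99.1/0.03730)·0.334²/(2·9.81) = 35.54 m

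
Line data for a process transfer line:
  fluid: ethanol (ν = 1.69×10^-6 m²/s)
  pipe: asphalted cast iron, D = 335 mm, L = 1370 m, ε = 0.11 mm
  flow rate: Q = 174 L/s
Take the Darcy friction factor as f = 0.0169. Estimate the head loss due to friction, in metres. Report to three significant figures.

V = 4Q/(πD²) = 4·0.174/(π·0.335²) = 1.974 m/s
h_f = f(L/D)V²/(2g) = 0.01690·(1370/0.335)·1.974²/(2·9.81) = 13.73 m

h_f ≈ 13.7 m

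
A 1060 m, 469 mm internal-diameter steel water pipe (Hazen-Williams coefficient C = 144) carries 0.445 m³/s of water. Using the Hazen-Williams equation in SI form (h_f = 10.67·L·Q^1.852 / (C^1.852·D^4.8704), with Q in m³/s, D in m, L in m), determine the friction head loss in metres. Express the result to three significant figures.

h_f = 10.67·1060·0.445^1.852 / (144^1.852·0.469^4.8704) = 10.15 m

h_f ≈ 10.1 m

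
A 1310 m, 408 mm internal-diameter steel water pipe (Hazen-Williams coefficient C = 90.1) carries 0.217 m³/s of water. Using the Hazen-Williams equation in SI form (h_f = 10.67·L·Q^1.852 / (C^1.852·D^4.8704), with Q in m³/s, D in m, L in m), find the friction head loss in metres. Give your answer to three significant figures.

h_f = 10.67·1310·0.217^1.852 / (90.1^1.852·0.408^4.8704) = 15.58 m

h_f ≈ 15.6 m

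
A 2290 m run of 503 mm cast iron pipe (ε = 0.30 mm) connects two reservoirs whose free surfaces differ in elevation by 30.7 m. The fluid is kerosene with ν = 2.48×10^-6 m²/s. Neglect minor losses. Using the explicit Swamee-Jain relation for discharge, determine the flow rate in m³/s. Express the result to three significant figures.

Q ≈ 0.536 m³/s

Swamee-Jain (Type II): Q = -0.965·√(gD⁵h_f/L)·ln[ε/(3.7D) + √(3.17ν²L/(gD³h_f))]
√(gD⁵h_f/L) = √(9.81·0.503⁵·30.7/2290) = 0.06507
ε/(3.7D) = 1.61×10^-4; √(3.17ν²L/(gD³h_f)) = 3.41×10^-5
Q = -0.965·0.06507·ln(1.953×10^-4) = 0.5363 m³/s
Check: V = 2.70 m/s, Re = 5.47×10^5, f = 0.01828, h_f = 30.9 m ≈ 30.7 m ✓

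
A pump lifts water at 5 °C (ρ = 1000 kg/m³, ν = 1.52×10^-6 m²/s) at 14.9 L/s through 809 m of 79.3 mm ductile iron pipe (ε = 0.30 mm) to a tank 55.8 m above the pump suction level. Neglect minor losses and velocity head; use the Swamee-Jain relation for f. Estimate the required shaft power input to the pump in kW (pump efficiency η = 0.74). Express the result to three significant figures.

P_shaft ≈ 38.0 kW

V = 4Q/(πD²) = 3.017 m/s; Re = 1.57×10^5; ε/D = 0.00378; f = 0.02889
h_f = f(L/D)V²/2g = 136.7 m
Total head H = z + h_f = 55.8 + 136.7 = 192.5 m
P_hyd = ρgQH = 1000·9.81·0.0149·192.5 = 28.14 kW
P_shaft = P_hyd/η = 28.14/0.74 = 38.02 kW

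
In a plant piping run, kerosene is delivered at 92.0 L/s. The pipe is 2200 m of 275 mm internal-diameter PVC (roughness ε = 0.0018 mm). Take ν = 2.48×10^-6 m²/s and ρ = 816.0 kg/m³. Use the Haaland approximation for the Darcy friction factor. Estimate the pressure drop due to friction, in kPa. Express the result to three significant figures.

Δp ≈ 125 kPa

V = 4Q/(πD²) = 4·0.0920/(π·0.275²) = 1.549 m/s
Re = VD/ν = 1.549·0.275/2.48×10^-6 = 1.72×10^5 → turbulent
ε/D = 0.0018/275 = 6.55×10^-6
Haaland: f = 0.01600
h_f = f(L/D)V²/(2g) = 0.01600·(2200/0.275)·1.549²/(2·9.81) = 15.66 m
Δp = ρg·h_f = 816.0·9.81·15.66 = 125.3 kPa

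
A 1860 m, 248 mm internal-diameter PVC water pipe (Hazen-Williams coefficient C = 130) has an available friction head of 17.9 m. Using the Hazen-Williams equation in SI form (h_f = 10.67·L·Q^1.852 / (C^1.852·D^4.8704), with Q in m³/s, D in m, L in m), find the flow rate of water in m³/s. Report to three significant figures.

Rearranging: Q = [h_f·C^1.852·D^4.8704 / (10.67·L)]^(1/1.852)
Q = [17.9·130^1.852·0.248^4.8704 / (10.67·1860)]^0.540 = 0.07540 m³/s

Q ≈ 0.0754 m³/s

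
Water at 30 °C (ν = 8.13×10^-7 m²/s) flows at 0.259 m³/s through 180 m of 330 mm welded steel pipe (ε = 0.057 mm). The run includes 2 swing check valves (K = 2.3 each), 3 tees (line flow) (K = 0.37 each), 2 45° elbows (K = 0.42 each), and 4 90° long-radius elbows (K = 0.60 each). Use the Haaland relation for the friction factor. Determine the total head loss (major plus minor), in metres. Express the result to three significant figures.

H_L ≈ 7.79 m

V = 4Q/(πD²) = 3.028 m/s; V²/2g = 0.4674 m
Re = 1.23×10^6, ε/D = 1.73×10^-4 → f = 0.01413 (Haaland)
Major: h_f = f(L/D)·V²/2g = 0.01413·545.5·0.4674 = 3.602 m
Minor: ΣK = 8.95; h_m = ΣK·V²/2g = 4.183 m
Total H_L = 3.602 + 4.183 = 7.785 m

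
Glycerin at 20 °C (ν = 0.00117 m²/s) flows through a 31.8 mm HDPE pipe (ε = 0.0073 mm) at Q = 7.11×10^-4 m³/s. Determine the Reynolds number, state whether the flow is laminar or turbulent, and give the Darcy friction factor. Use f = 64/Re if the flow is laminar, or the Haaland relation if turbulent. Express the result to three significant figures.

V = 4Q/(πD²) = 0.8952 m/s
Re = VD/ν = 0.8952·0.0318/0.00117 = 24.3
Re < 2300 → laminar → f = 64/Re = 2.630

Re ≈ 24.3; laminar; f = 64/Re ≈ 2.63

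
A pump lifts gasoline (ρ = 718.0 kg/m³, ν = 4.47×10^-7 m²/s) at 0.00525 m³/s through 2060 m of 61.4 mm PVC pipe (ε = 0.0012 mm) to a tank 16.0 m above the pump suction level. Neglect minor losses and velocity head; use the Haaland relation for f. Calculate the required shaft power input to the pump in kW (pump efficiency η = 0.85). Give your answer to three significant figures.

V = 4Q/(πD²) = 1.773 m/s; Re = 2.44×10^5; ε/D = 1.95×10^-5; f = 0.01506
h_f = f(L/D)V²/2g = 80.97 m
Total head H = z + h_f = 16.0 + 80.97 = 96.97 m
P_hyd = ρgQH = 718.0·9.81·0.00525·96.97 = 3.586 kW
P_shaft = P_hyd/η = 3.586/0.85 = 4.218 kW

P_shaft ≈ 4.22 kW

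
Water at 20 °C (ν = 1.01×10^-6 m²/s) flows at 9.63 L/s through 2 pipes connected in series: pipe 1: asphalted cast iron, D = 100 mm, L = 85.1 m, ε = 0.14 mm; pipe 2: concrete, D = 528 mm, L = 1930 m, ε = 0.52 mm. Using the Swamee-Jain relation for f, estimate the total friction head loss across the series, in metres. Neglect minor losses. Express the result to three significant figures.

H ≈ 1.53 m

Pipe 1: V = 1.226 m/s, Re = 1.21×10^5, ε/D = 0.00140, f = 0.02331, h_1 = f(L/D)V²/2g = 1.520 m
Pipe 2: V = 0.04398 m/s, Re = 2.30×10^4, ε/D = 9.85×10^-4, f = 0.02735, h_2 = f(L/D)V²/2g = 0.009857 m
Series → Q common, losses add: H = Σh = 1.530 m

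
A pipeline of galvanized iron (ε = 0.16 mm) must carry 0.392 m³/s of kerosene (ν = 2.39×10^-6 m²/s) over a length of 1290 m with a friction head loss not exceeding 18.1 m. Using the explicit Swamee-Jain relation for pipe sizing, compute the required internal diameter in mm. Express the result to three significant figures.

D ≈ 441 mm

Swamee-Jain (Type III): D = 0.66·[ε^1.25·(LQ²/(gh_f))^4.75 + ν·Q^9.4·(L/(gh_f))^5.2]^0.04
LQ²/(gh_f) = 1.116; L/(gh_f) = 7.265
Term 1 = ε^1.25·(…)^4.75 = 3.04×10^-5; Term 2 = ν·Q^9.4·(…)^5.2 = 1.08×10^-5
D = 0.66·(3.04×10^-5 + 1.08×10^-5)^0.04 = 0.4407 m = 441 mm
Check: V = 2.57 m/s, Re = 4.74×10^5, f = 0.01691, h_f = 16.7 m ≈ 18.1 m ✓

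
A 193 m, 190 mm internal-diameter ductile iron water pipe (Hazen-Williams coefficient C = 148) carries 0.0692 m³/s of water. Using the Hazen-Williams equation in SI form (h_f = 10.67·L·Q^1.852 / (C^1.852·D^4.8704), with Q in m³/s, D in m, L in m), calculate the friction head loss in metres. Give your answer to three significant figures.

h_f = 10.67·193·0.0692^1.852 / (148^1.852·0.190^4.8704) = 4.561 m

h_f ≈ 4.56 m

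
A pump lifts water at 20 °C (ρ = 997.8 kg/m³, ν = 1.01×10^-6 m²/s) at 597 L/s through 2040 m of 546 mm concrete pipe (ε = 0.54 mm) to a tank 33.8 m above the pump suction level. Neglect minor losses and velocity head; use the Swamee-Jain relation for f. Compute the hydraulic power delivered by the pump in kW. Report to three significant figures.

V = 4Q/(πD²) = 2.550 m/s; Re = 1.38×10^6; ε/D = 9.89×10^-4; f = 0.01988
h_f = f(L/D)V²/2g = 24.61 m
Total head H = z + h_f = 33.8 + 24.61 = 58.41 m
P_hyd = ρgQH = 997.8·9.81·0.597·58.41 = 341.4 kW

P_hyd ≈ 341 kW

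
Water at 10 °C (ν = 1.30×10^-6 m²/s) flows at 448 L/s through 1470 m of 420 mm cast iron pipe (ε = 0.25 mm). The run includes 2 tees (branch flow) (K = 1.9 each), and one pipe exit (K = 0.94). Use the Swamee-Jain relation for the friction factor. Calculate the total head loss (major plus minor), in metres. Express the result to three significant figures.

H_L ≈ 35.9 m

V = 4Q/(πD²) = 3.234 m/s; V²/2g = 0.5329 m
Re = 1.04×10^6, ε/D = 5.95×10^-4 → f = 0.01789 (Swamee-Jain)
Major: h_f = f(L/D)·V²/2g = 0.01789·3500·0.5329 = 33.38 m
Minor: ΣK = 4.74; h_m = ΣK·V²/2g = 2.526 m
Total H_L = 33.38 + 2.526 = 35.90 m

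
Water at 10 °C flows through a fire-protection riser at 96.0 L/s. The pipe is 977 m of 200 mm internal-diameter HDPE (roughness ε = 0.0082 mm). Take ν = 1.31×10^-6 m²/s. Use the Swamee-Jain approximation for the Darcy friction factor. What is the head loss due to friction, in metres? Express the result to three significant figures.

h_f ≈ 32.2 m

V = 4Q/(πD²) = 4·0.0960/(π·0.200²) = 3.056 m/s
Re = VD/ν = 3.056·0.200/1.31×10^-6 = 4.67×10^5 → turbulent
ε/D = 0.0082/200 = 4.10×10^-5
Swamee-Jain: f = 0.01385
h_f = f(L/D)V²/(2g) = 0.01385·(977/0.200)·3.056²/(2·9.81) = 32.21 m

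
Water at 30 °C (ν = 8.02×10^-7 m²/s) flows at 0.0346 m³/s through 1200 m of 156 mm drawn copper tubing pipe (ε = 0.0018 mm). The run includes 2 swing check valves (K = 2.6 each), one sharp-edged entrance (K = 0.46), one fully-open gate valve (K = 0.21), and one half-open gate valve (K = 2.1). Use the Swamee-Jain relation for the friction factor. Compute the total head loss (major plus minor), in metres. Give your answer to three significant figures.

V = 4Q/(πD²) = 1.810 m/s; V²/2g = 0.1670 m
Re = 3.52×10^5, ε/D = 1.15×10^-5 → f = 0.01410 (Swamee-Jain)
Major: h_f = f(L/D)·V²/2g = 0.01410·7692·0.1670 = 18.12 m
Minor: ΣK = 7.97; h_m = ΣK·V²/2g = 1.331 m
Total H_L = 18.12 + 1.331 = 19.45 m

H_L ≈ 19.4 m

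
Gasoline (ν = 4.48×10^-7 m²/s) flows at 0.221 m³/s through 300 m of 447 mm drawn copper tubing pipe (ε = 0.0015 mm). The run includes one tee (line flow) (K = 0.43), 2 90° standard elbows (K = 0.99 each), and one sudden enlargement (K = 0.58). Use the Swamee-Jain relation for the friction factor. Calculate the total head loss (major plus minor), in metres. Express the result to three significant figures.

V = 4Q/(πD²) = 1.408 m/s; V²/2g = 0.1011 m
Re = 1.41×10^6, ε/D = 3.36×10^-6 → f = 0.01107 (Swamee-Jain)
Major: h_f = f(L/D)·V²/2g = 0.01107·671.1·0.1011 = 0.7513 m
Minor: ΣK = 2.99; h_m = ΣK·V²/2g = 0.3022 m
Total H_L = 0.7513 + 0.3022 = 1.054 m

H_L ≈ 1.05 m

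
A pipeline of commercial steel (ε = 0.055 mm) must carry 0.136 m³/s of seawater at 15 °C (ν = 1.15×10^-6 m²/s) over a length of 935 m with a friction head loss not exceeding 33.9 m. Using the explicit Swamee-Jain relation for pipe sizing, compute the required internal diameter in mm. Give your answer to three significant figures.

D ≈ 234 mm

Swamee-Jain (Type III): D = 0.66·[ε^1.25·(LQ²/(gh_f))^4.75 + ν·Q^9.4·(L/(gh_f))^5.2]^0.04
LQ²/(gh_f) = 0.05200; L/(gh_f) = 2.812
Term 1 = ε^1.25·(…)^4.75 = 3.77×10^-12; Term 2 = ν·Q^9.4·(…)^5.2 = 1.78×10^-12
D = 0.66·(3.77×10^-12 + 1.78×10^-12)^0.04 = 0.2341 m = 234 mm
Check: V = 3.16 m/s, Re = 6.43×10^5, f = 0.01554, h_f = 31.6 m ≈ 33.9 m ✓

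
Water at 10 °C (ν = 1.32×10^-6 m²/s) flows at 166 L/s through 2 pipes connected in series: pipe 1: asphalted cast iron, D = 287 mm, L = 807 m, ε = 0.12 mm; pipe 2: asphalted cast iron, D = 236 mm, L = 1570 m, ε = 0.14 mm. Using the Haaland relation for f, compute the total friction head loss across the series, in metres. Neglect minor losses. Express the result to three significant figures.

H ≈ 104 m

Pipe 1: V = 2.566 m/s, Re = 5.58×10^5, ε/D = 4.18×10^-4, f = 0.01694, h_1 = f(L/D)V²/2g = 15.99 m
Pipe 2: V = 3.795 m/s, Re = 6.78×10^5, ε/D = 5.93×10^-4, f = 0.01796, h_2 = f(L/D)V²/2g = 87.68 m
Series → Q common, losses add: H = Σh = 103.7 m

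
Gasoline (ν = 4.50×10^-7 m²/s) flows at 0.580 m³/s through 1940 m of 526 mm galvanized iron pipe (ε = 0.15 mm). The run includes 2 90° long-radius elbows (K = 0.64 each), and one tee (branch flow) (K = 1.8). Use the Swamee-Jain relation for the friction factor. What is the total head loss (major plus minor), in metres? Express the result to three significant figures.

V = 4Q/(πD²) = 2.669 m/s; V²/2g = 0.3631 m
Re = 3.12×10^6, ε/D = 2.85×10^-4 → f = 0.01510 (Swamee-Jain)
Major: h_f = f(L/D)·V²/2g = 0.01510·3688·0.3631 = 20.22 m
Minor: ΣK = 3.08; h_m = ΣK·V²/2g = 1.118 m
Total H_L = 20.22 + 1.118 = 21.34 m

H_L ≈ 21.3 m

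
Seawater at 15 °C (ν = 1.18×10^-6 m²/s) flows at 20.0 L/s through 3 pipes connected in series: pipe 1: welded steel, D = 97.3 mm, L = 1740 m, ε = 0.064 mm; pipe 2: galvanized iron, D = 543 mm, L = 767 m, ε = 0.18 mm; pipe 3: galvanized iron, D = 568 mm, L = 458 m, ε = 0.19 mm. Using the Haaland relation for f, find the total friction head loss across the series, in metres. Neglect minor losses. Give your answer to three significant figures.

H ≈ 127 m

Pipe 1: V = 2.690 m/s, Re = 2.22×10^5, ε/D = 6.58×10^-4, f = 0.01928, h_1 = f(L/D)V²/2g = 127.2 m
Pipe 2: V = 0.08637 m/s, Re = 3.97×10^4, ε/D = 3.31×10^-4, f = 0.02271, h_2 = f(L/D)V²/2g = 0.01219 m
Pipe 3: V = 0.07893 m/s, Re = 3.80×10^4, ε/D = 3.35×10^-4, f = 0.02292, h_3 = f(L/D)V²/2g = 0.005869 m
Series → Q common, losses add: H = Σh = 127.2 m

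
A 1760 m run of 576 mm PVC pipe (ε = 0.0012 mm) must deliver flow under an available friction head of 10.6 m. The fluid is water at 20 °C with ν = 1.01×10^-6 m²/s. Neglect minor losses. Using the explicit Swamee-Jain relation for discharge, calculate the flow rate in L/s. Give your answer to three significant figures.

Swamee-Jain (Type II): Q = -0.965·√(gD⁵h_f/L)·ln[ε/(3.7D) + √(3.17ν²L/(gD³h_f))]
√(gD⁵h_f/L) = √(9.81·0.576⁵·10.6/1760) = 0.06121
ε/(3.7D) = 5.63×10^-7; √(3.17ν²L/(gD³h_f)) = 1.69×10^-5
Q = -0.965·0.06121·ln(1.749×10^-5) = 0.6470 m³/s
Check: V = 2.48 m/s, Re = 1.42×10^6, f = 0.01102, h_f = 10.6 m ≈ 10.6 m ✓

Q ≈ 647 L/s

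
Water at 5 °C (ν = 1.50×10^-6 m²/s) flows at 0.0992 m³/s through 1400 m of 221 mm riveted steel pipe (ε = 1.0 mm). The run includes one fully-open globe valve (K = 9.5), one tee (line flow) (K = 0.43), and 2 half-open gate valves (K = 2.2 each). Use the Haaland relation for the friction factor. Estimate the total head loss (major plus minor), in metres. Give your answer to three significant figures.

H_L ≈ 69.2 m

V = 4Q/(πD²) = 2.586 m/s; V²/2g = 0.3409 m
Re = 3.81×10^5, ε/D = 0.00452 → f = 0.02977 (Haaland)
Major: h_f = f(L/D)·V²/2g = 0.02977·6335·0.3409 = 64.29 m
Minor: ΣK = 14.3; h_m = ΣK·V²/2g = 4.885 m
Total H_L = 64.29 + 4.885 = 69.17 m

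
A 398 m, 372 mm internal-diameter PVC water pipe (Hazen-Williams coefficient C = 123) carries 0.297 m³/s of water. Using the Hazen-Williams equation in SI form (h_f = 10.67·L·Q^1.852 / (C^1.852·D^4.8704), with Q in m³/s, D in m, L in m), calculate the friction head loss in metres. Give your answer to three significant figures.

h_f ≈ 7.46 m

h_f = 10.67·398·0.297^1.852 / (123^1.852·0.372^4.8704) = 7.460 m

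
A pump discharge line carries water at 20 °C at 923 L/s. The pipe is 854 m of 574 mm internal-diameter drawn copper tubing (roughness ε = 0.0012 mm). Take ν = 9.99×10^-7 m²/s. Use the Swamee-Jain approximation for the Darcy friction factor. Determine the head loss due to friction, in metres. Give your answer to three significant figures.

V = 4Q/(πD²) = 4·0.923/(π·0.574²) = 3.567 m/s
Re = VD/ν = 3.567·0.574/9.99×10^-7 = 2.05×10^6 → turbulent
ε/D = 0.0012/574 = 2.09×10^-6
Swamee-Jain: f = 0.01041
h_f = f(L/D)V²/(2g) = 0.01041·(854/0.574)·3.567²/(2·9.81) = 10.04 m

h_f ≈ 10.0 m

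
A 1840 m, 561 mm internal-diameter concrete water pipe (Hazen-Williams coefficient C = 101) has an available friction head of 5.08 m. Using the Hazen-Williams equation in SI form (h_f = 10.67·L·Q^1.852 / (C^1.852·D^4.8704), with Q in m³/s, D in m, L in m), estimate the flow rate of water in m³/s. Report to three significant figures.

Q ≈ 0.255 m³/s

Rearranging: Q = [h_f·C^1.852·D^4.8704 / (10.67·L)]^(1/1.852)
Q = [5.08·101^1.852·0.561^4.8704 / (10.67·1840)]^0.540 = 0.2554 m³/s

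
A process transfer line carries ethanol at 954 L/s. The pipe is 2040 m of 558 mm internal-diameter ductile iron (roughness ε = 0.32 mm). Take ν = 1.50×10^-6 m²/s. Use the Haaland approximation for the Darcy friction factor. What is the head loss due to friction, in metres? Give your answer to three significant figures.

V = 4Q/(πD²) = 4·0.954/(π·0.558²) = 3.901 m/s
Re = VD/ν = 3.901·0.558/1.50×10^-6 = 1.45×10^6 → turbulent
ε/D = 0.32/558 = 5.73×10^-4
Haaland: f = 0.01754
h_f = f(L/D)V²/(2g) = 0.01754·(2040/0.558)·3.901²/(2·9.81) = 49.73 m

h_f ≈ 49.7 m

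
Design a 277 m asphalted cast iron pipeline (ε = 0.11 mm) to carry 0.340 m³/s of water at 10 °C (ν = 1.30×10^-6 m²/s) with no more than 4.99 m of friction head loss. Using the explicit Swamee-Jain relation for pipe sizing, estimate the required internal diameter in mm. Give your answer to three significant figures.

Swamee-Jain (Type III): D = 0.66·[ε^1.25·(LQ²/(gh_f))^4.75 + ν·Q^9.4·(L/(gh_f))^5.2]^0.04
LQ²/(gh_f) = 0.6541; L/(gh_f) = 5.659
Term 1 = ε^1.25·(…)^4.75 = 1.50×10^-6; Term 2 = ν·Q^9.4·(…)^5.2 = 4.21×10^-7
D = 0.66·(1.50×10^-6 + 4.21×10^-7)^0.04 = 0.3898 m = 390 mm
Check: V = 2.85 m/s, Re = 8.54×10^5, f = 0.01571, h_f = 4.62 m ≈ 4.99 m ✓

D ≈ 390 mm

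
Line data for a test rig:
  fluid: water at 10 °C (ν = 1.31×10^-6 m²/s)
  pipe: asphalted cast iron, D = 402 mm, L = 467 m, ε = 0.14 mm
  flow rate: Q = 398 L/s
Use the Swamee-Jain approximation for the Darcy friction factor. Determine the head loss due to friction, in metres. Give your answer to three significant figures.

h_f ≈ 9.43 m

V = 4Q/(πD²) = 4·0.398/(π·0.402²) = 3.136 m/s
Re = VD/ν = 3.136·0.402/1.31×10^-6 = 9.62×10^5 → turbulent
ε/D = 0.14/402 = 3.48×10^-4
Swamee-Jain: f = 0.01620
h_f = f(L/D)V²/(2g) = 0.01620·(467/0.402)·3.136²/(2·9.81) = 9.429 m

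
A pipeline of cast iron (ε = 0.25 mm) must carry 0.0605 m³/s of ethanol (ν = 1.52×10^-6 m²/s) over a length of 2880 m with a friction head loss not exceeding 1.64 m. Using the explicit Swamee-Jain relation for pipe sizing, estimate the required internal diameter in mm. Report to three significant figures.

D ≈ 411 mm

Swamee-Jain (Type III): D = 0.66·[ε^1.25·(LQ²/(gh_f))^4.75 + ν·Q^9.4·(L/(gh_f))^5.2]^0.04
LQ²/(gh_f) = 0.6552; L/(gh_f) = 179.0
Term 1 = ε^1.25·(…)^4.75 = 4.22×10^-6; Term 2 = ν·Q^9.4·(…)^5.2 = 2.79×10^-6
D = 0.66·(4.22×10^-6 + 2.79×10^-6)^0.04 = 0.4106 m = 411 mm
Check: V = 0.457 m/s, Re = 1.23×10^5, f = 0.02038, h_f = 1.52 m ≈ 1.64 m ✓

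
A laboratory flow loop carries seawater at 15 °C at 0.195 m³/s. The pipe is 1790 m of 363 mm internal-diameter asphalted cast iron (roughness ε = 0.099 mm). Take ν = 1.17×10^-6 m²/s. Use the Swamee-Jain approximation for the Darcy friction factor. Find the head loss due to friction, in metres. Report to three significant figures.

V = 4Q/(πD²) = 4·0.195/(π·0.363²) = 1.884 m/s
Re = VD/ν = 1.884·0.363/1.17×10^-6 = 5.85×10^5 → turbulent
ε/D = 0.099/363 = 2.73×10^-4
Swamee-Jain: f = 0.01598
h_f = f(L/D)V²/(2g) = 0.01598·(1790/0.363)·1.884²/(2·9.81) = 14.26 m

h_f ≈ 14.3 m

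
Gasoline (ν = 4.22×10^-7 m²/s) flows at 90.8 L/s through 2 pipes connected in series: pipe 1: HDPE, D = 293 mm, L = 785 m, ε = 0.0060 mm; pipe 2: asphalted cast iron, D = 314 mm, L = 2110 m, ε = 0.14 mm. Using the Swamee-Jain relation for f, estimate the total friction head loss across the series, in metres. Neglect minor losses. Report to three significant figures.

Pipe 1: V = 1.347 m/s, Re = 9.35×10^5, ε/D = 2.05×10^-5, f = 0.01221, h_1 = f(L/D)V²/2g = 3.023 m
Pipe 2: V = 1.173 m/s, Re = 8.72×10^5, ε/D = 4.46×10^-4, f = 0.01700, h_2 = f(L/D)V²/2g = 8.006 m
Series → Q common, losses add: H = Σh = 11.03 m

H ≈ 11.0 m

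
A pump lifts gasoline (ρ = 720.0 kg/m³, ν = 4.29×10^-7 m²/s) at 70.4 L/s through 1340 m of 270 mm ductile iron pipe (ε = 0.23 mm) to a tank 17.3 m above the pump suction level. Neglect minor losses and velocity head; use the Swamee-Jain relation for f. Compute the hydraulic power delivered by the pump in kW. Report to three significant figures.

P_hyd ≈ 12.3 kW

V = 4Q/(πD²) = 1.230 m/s; Re = 7.74×10^5; ε/D = 8.52×10^-4; f = 0.01943
h_f = f(L/D)V²/2g = 7.432 m
Total head H = z + h_f = 17.3 + 7.432 = 24.73 m
P_hyd = ρgQH = 720.0·9.81·0.0704·24.73 = 12.30 kW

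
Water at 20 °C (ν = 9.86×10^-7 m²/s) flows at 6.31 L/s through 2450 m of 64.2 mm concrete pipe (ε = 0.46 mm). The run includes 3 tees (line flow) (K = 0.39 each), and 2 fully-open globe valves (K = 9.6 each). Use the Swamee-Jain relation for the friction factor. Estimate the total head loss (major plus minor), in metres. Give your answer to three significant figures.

V = 4Q/(πD²) = 1.949 m/s; V²/2g = 0.1937 m
Re = 1.27×10^5, ε/D = 0.00717 → f = 0.03477 (Swamee-Jain)
Major: h_f = f(L/D)·V²/2g = 0.03477·38162·0.1937 = 257.0 m
Minor: ΣK = 20.4; h_m = ΣK·V²/2g = 3.945 m
Total H_L = 257.0 + 3.945 = 260.9 m

H_L ≈ 261 m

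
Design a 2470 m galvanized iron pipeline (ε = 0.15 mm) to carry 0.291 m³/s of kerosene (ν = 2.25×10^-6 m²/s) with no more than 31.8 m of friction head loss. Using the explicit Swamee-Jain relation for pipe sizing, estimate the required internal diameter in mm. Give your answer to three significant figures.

D ≈ 399 mm

Swamee-Jain (Type III): D = 0.66·[ε^1.25·(LQ²/(gh_f))^4.75 + ν·Q^9.4·(L/(gh_f))^5.2]^0.04
LQ²/(gh_f) = 0.6705; L/(gh_f) = 7.918
Term 1 = ε^1.25·(…)^4.75 = 2.49×10^-6; Term 2 = ν·Q^9.4·(…)^5.2 = 9.67×10^-7
D = 0.66·(2.49×10^-6 + 9.67×10^-7)^0.04 = 0.3991 m = 399 mm
Check: V = 2.33 m/s, Re = 4.13×10^5, f = 0.01716, h_f = 29.3 m ≈ 31.8 m ✓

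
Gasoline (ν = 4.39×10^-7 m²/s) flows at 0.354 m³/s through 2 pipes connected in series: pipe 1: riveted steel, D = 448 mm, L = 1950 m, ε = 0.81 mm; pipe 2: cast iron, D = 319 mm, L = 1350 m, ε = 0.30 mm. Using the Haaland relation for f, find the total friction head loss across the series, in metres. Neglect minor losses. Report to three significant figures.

Pipe 1: V = 2.246 m/s, Re = 2.29×10^6, ε/D = 0.00181, f = 0.02293, h_1 = f(L/D)V²/2g = 25.65 m
Pipe 2: V = 4.429 m/s, Re = 3.22×10^6, ε/D = 9.40×10^-4, f = 0.01947, h_2 = f(L/D)V²/2g = 82.40 m
Series → Q common, losses add: H = Σh = 108.0 m

H ≈ 108 m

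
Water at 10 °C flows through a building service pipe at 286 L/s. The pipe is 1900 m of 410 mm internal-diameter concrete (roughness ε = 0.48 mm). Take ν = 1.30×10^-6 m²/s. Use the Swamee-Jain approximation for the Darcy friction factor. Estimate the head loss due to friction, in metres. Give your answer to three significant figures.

h_f ≈ 23.2 m

V = 4Q/(πD²) = 4·0.286/(π·0.410²) = 2.166 m/s
Re = VD/ν = 2.166·0.410/1.30×10^-6 = 6.83×10^5 → turbulent
ε/D = 0.48/410 = 0.00117
Swamee-Jain: f = 0.02091
h_f = f(L/D)V²/(2g) = 0.02091·(1900/0.410)·2.166²/(2·9.81) = 23.18 m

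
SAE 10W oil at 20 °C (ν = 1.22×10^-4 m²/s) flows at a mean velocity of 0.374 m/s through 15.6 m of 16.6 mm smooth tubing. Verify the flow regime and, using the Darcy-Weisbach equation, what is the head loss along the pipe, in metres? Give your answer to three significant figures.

h_f ≈ 8.43 m

Re = VD/ν = 0.374·0.01660/1.22×10^-4 = 50.9 → laminar (Re < 2300)
f = 64/Re = 1.258
h_f = f(L/D)V²/(2g) = 1.258·(15.6/0.01660)·0.374²/(2·9.81) = 8.426 m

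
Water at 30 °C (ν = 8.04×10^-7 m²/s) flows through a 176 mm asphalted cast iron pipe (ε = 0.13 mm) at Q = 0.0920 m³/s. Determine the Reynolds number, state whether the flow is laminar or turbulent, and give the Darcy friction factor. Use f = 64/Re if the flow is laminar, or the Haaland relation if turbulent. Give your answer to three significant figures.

V = 4Q/(πD²) = 3.782 m/s
Re = VD/ν = 3.782·0.176/8.04×10^-7 = 8.28×10^5
Re > 4000 → turbulent; ε/D = 7.39×10^-4
Haaland: f = 0.01870

Re ≈ 8.28×10^5; turbulent; f ≈ 0.0187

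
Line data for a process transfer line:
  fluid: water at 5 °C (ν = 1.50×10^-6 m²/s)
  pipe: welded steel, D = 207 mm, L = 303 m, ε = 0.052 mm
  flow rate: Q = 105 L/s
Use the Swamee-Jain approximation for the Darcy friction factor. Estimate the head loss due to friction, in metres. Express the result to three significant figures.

h_f ≈ 11.7 m

V = 4Q/(πD²) = 4·0.105/(π·0.207²) = 3.120 m/s
Re = VD/ν = 3.120·0.207/1.50×10^-6 = 4.31×10^5 → turbulent
ε/D = 0.052/207 = 2.51×10^-4
Swamee-Jain: f = 0.01616
h_f = f(L/D)V²/(2g) = 0.01616·(303/0.207)·3.120²/(2·9.81) = 11.74 m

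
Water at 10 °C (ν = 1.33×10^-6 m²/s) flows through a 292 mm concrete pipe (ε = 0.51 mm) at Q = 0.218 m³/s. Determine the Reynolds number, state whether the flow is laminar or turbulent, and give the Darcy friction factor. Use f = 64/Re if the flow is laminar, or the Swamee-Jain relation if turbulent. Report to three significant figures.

V = 4Q/(πD²) = 3.255 m/s
Re = VD/ν = 3.255·0.292/1.33×10^-6 = 7.15×10^5
Re > 4000 → turbulent; ε/D = 0.00175
Swamee-Jain: f = 0.02298

Re ≈ 7.15×10^5; turbulent; f ≈ 0.0230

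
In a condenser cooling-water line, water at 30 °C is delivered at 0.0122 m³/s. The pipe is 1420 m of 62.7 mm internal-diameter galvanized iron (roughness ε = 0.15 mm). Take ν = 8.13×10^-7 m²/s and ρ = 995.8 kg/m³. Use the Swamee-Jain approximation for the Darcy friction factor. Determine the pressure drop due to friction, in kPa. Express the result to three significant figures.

V = 4Q/(πD²) = 4·0.0122/(π·0.0627²) = 3.951 m/s
Re = VD/ν = 3.951·0.0627/8.13×10^-7 = 3.05×10^5 → turbulent
ε/D = 0.15/62.7 = 0.00239
Swamee-Jain: f = 0.02525
h_f = f(L/D)V²/(2g) = 0.02525·(1420/0.0627)·3.951²/(2·9.81) = 455.0 m
Δp = ρg·h_f = 995.8·9.81·455.0 = 4445 kPa

Δp ≈ 4440 kPa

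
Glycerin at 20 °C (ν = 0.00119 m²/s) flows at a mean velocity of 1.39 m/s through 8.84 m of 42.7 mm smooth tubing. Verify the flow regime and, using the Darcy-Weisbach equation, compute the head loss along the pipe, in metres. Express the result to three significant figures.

h_f ≈ 26.2 m

Re = VD/ν = 1.39·0.04270/0.00119 = 49.9 → laminar (Re < 2300)
f = 64/Re = 1.283
h_f = f(L/D)V²/(2g) = 1.283·(8.84/0.04270)·1.39²/(2·9.81) = 26.16 m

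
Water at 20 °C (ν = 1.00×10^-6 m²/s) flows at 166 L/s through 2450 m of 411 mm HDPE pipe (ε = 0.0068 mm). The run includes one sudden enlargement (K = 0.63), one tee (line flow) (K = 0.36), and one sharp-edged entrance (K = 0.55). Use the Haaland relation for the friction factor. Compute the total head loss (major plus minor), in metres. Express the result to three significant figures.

V = 4Q/(πD²) = 1.251 m/s; V²/2g = 0.07979 m
Re = 5.14×10^5, ε/D = 1.65×10^-5 → f = 0.01319 (Haaland)
Major: h_f = f(L/D)·V²/2g = 0.01319·5961·0.07979 = 6.276 m
Minor: ΣK = 1.54; h_m = ΣK·V²/2g = 0.1229 m
Total H_L = 6.276 + 0.1229 = 6.399 m

H_L ≈ 6.40 m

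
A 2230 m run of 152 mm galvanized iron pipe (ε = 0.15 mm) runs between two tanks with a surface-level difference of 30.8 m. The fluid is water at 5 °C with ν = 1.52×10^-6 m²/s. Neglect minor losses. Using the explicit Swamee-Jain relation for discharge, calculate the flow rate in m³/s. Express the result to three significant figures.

Swamee-Jain (Type II): Q = -0.965·√(gD⁵h_f/L)·ln[ε/(3.7D) + √(3.17ν²L/(gD³h_f))]
√(gD⁵h_f/L) = √(9.81·0.152⁵·30.8/2230) = 0.003316
ε/(3.7D) = 2.67×10^-4; √(3.17ν²L/(gD³h_f)) = 1.24×10^-4
Q = -0.965·0.003316·ln(3.908×10^-4) = 0.02511 m³/s
Check: V = 1.38 m/s, Re = 1.38×10^5, f = 0.02168, h_f = 31.0 m ≈ 30.8 m ✓

Q ≈ 0.0251 m³/s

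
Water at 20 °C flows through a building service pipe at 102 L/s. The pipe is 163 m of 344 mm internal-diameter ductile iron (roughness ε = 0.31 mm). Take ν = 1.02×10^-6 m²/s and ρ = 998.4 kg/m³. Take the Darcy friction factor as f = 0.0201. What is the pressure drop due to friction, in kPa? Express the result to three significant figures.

Δp ≈ 5.73 kPa

V = 4Q/(πD²) = 4·0.102/(π·0.344²) = 1.097 m/s
h_f = f(L/D)V²/(2g) = 0.02010·(163/0.344)·1.097²/(2·9.81) = 0.5847 m
Δp = ρg·h_f = 998.4·9.81·0.5847 = 5.726 kPa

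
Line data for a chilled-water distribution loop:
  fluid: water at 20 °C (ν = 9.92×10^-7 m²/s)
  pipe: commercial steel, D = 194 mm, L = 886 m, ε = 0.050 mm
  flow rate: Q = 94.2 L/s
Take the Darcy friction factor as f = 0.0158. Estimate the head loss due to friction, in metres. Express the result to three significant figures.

h_f ≈ 37.4 m

V = 4Q/(πD²) = 4·0.0942/(π·0.194²) = 3.187 m/s
h_f = f(L/D)V²/(2g) = 0.01580·(886/0.194)·3.187²/(2·9.81) = 37.35 m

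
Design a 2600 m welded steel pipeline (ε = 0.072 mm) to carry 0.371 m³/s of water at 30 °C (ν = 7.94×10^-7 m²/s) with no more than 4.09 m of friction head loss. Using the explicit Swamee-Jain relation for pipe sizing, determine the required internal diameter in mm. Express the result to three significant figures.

Swamee-Jain (Type III): D = 0.66·[ε^1.25·(LQ²/(gh_f))^4.75 + ν·Q^9.4·(L/(gh_f))^5.2]^0.04
LQ²/(gh_f) = 8.919; L/(gh_f) = 64.80
Term 1 = ε^1.25·(…)^4.75 = 0.217; Term 2 = ν·Q^9.4·(…)^5.2 = 0.187
D = 0.66·(0.217 + 0.187)^0.04 = 0.6365 m = 636 mm
Check: V = 1.17 m/s, Re = 9.35×10^5, f = 0.01377, h_f = 3.90 m ≈ 4.09 m ✓

D ≈ 636 mm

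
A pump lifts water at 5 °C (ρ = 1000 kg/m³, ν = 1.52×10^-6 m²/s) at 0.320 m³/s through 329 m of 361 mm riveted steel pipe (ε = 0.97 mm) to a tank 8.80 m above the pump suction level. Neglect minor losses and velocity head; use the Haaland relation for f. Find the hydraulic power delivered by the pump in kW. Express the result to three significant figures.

V = 4Q/(πD²) = 3.126 m/s; Re = 7.43×10^5; ε/D = 0.00269; f = 0.02560
h_f = f(L/D)V²/2g = 11.62 m
Total head H = z + h_f = 8.80 + 11.62 = 20.42 m
P_hyd = ρgQH = 1000·9.81·0.320·20.42 = 64.12 kW

P_hyd ≈ 64.1 kW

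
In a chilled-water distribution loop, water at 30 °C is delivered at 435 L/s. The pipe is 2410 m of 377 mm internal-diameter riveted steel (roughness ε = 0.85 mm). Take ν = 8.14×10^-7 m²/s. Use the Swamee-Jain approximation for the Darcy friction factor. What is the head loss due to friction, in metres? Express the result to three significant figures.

V = 4Q/(πD²) = 4·0.435/(π·0.377²) = 3.897 m/s
Re = VD/ν = 3.897·0.377/8.14×10^-7 = 1.80×10^6 → turbulent
ε/D = 0.85/377 = 0.00225
Swamee-Jain: f = 0.02433
h_f = f(L/D)V²/(2g) = 0.02433·(2410/0.377)·3.897²/(2·9.81) = 120.4 m

h_f ≈ 120 m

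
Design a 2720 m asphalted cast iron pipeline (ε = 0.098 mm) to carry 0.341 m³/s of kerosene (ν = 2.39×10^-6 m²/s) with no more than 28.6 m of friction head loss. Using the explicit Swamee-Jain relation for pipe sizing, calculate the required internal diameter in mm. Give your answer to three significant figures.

Swamee-Jain (Type III): D = 0.66·[ε^1.25·(LQ²/(gh_f))^4.75 + ν·Q^9.4·(L/(gh_f))^5.2]^0.04
LQ²/(gh_f) = 1.127; L/(gh_f) = 9.695
Term 1 = ε^1.25·(…)^4.75 = 1.72×10^-5; Term 2 = ν·Q^9.4·(…)^5.2 = 1.31×10^-5
D = 0.66·(1.72×10^-5 + 1.31×10^-5)^0.04 = 0.4353 m = 435 mm
Check: V = 2.29 m/s, Re = 4.17×10^5, f = 0.01599, h_f = 26.7 m ≈ 28.6 m ✓

D ≈ 435 mm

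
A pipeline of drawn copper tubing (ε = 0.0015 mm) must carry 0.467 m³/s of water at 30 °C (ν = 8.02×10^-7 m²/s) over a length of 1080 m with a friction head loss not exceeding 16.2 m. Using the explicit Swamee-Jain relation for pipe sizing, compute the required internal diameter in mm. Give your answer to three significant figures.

Swamee-Jain (Type III): D = 0.66·[ε^1.25·(LQ²/(gh_f))^4.75 + ν·Q^9.4·(L/(gh_f))^5.2]^0.04
LQ²/(gh_f) = 1.482; L/(gh_f) = 6.796
Term 1 = ε^1.25·(…)^4.75 = 3.40×10^-7; Term 2 = ν·Q^9.4·(…)^5.2 = 1.33×10^-5
D = 0.66·(3.40×10^-7 + 1.33×10^-5)^0.04 = 0.4216 m = 422 mm
Check: V = 3.34 m/s, Re = 1.76×10^6, f = 0.01071, h_f = 15.6 m ≈ 16.2 m ✓

D ≈ 422 mm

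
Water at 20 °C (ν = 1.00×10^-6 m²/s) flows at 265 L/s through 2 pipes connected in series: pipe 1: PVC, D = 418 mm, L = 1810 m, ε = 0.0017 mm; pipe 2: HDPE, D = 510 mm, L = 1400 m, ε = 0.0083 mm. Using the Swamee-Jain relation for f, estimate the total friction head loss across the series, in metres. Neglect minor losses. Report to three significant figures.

Pipe 1: V = 1.931 m/s, Re = 8.07×10^5, ε/D = 4.07×10^-6, f = 0.01213, h_1 = f(L/D)V²/2g = 9.980 m
Pipe 2: V = 1.297 m/s, Re = 6.62×10^5, ε/D = 1.63×10^-5, f = 0.01276, h_2 = f(L/D)V²/2g = 3.005 m
Series → Q common, losses add: H = Σh = 12.99 m

H ≈ 13.0 m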